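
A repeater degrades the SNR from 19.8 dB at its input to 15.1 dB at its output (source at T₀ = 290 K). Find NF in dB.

NF (dB) = SNR_in(dB) − SNR_out(dB) when the source is at T₀
NF = 19.8 − 15.1 = 4.7 dB

4.7 dB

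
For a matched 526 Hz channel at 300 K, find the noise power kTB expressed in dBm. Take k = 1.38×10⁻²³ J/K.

−146.6 dBm

P_n = kTB = 1.38×10⁻²³ × 300 × 5.26×10² = 2.18×10⁻¹⁸ W
In dBm: 10 log₁₀(2.18×10⁻¹⁸ / 10⁻³) = −146.6 dBm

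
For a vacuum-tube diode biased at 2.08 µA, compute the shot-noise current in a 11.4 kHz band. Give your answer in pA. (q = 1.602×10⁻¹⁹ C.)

I_n = √(2qI·B)
2qI·B = 2 × 1.602×10⁻¹⁹ × 2.08×10⁻⁶ × 1.14×10⁴ = 7.60×10⁻²¹ A²
I_n = √(7.60×10⁻²¹) = 8.72×10⁻¹¹ A = 87.2 pA

87.2 pA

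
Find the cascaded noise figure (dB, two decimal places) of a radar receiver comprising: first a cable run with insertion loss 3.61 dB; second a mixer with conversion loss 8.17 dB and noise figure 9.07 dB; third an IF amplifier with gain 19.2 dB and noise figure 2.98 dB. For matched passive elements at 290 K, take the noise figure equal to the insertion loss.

15.24 dB

Convert to linear (a loss of L dB is a gain of −L dB): F_i = 10^(NF_i/10), G_i = 10^(G_i,dB/10)
  Stage 1: F_1 = 10^(3.61/10) = 2.296, G_1 = 10^(−3.61/10) = 0.4355
  Stage 2: F_2 = 10^(9.07/10) = 8.072, G_2 = 10^(−8.17/10) = 0.1524
  Stage 3: F_3 = 10^(2.98/10) = 1.986, G_3 = 10^(19.2/10) = 83.18
Friis cascade:
  F = 2.296 + (8.072 − 1)/0.4355 + (1.986 − 1)/0.06637 = 33.39
NF = 10 log₁₀(33.39) = 15.24 dB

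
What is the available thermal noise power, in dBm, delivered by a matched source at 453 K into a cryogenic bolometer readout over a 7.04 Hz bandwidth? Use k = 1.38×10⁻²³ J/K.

−163.6 dBm

P_n = kTB = 1.38×10⁻²³ × 453 × 7.04×10⁰ = 4.40×10⁻²⁰ W
In dBm: 10 log₁₀(4.40×10⁻²⁰ / 10⁻³) = −163.6 dBm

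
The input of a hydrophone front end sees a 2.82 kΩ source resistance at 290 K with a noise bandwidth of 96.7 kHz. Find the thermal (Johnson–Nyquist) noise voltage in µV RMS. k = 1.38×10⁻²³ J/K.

2.09 µV

V_n = √(4kTRB)
4kTRB = 4 × 1.38×10⁻²³ × 290 × 2.82×10³ × 9.67×10⁴ = 4.37×10⁻¹² V²
V_n = √(4.37×10⁻¹²) = 2.09×10⁻⁶ V = 2.09 µV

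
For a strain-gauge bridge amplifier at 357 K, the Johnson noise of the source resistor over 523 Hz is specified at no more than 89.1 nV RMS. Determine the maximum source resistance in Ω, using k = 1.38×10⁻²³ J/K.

770 Ω

Johnson–Nyquist: V_n = √(4kTRB) ⇒ R = V_n² / (4kTB)
4kTB = 4 × 1.38×10⁻²³ × 357 × 5.23×10² = 1.03×10⁻¹⁷
R = (8.91×10⁻⁸)² / 1.03×10⁻¹⁷ = 7.70×10² Ω = 770 Ω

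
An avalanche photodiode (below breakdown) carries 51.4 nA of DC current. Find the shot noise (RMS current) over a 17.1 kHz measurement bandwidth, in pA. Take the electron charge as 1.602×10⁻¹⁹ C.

16.8 pA

I_n = √(2qI·B)
2qI·B = 2 × 1.602×10⁻¹⁹ × 5.14×10⁻⁸ × 1.71×10⁴ = 2.82×10⁻²² A²
I_n = √(2.82×10⁻²²) = 1.68×10⁻¹¹ A = 16.8 pA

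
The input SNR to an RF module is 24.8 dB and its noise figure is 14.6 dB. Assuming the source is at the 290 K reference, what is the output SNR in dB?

By definition F = SNR_in/SNR_out, so in dB: SNR_out = SNR_in − NF
SNR_out = 24.8 − 14.6 = 10.2 dB

10.2 dB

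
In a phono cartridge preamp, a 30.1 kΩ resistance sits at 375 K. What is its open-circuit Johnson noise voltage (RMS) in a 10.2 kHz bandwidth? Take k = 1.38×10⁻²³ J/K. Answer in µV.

2.52 µV

V_n = √(4kTRB)
4kTRB = 4 × 1.38×10⁻²³ × 375 × 3.01×10⁴ × 1.02×10⁴ = 6.36×10⁻¹² V²
V_n = √(6.36×10⁻¹²) = 2.52×10⁻⁶ V = 2.52 µV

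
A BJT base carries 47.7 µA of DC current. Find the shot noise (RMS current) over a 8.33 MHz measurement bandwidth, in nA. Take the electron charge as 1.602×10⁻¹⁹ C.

I_n = √(2qI·B)
2qI·B = 2 × 1.602×10⁻¹⁹ × 4.77×10⁻⁵ × 8.33×10⁶ = 1.27×10⁻¹⁶ A²
I_n = √(1.27×10⁻¹⁶) = 1.13×10⁻⁸ A = 11.3 nA

11.3 nA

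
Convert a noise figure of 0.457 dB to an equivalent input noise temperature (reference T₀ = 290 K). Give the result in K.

F = 10^(0.457/10) = 1.11096
T_e = (F − 1)·T₀ = (1.11096 − 1) × 290 = 32.2 K

32.2 K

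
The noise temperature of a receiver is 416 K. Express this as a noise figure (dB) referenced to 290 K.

F = 1 + T_e/T₀ = 1 + 416/290 = 2.43448
NF = 10 log₁₀(2.43448) = 3.86 dB

3.86 dB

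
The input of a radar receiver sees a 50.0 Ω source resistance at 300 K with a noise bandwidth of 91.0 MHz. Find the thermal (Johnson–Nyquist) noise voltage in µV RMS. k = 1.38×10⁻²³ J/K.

V_n = √(4kTRB)
4kTRB = 4 × 1.38×10⁻²³ × 300 × 5.00×10¹ × 9.10×10⁷ = 7.53×10⁻¹¹ V²
V_n = √(7.53×10⁻¹¹) = 8.68×10⁻⁶ V = 8.68 µV

8.68 µV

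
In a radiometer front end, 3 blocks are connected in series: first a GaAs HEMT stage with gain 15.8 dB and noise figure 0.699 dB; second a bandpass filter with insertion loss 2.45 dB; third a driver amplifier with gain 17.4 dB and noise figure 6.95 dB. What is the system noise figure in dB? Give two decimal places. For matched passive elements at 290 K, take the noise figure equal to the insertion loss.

1.39 dB

Convert to linear (a loss of L dB is a gain of −L dB): F_i = 10^(NF_i/10), G_i = 10^(G_i,dB/10)
  Stage 1: F_1 = 10^(0.699/10) = 1.175, G_1 = 10^(15.8/10) = 38.02
  Stage 2: F_2 = 10^(2.45/10) = 1.758, G_2 = 10^(−2.45/10) = 0.5689
  Stage 3: F_3 = 10^(6.95/10) = 4.955, G_3 = 10^(17.4/10) = 54.95
Friis cascade:
  F = 1.175 + (1.758 − 1)/38.02 + (4.955 − 1)/21.63 = 1.377
NF = 10 log₁₀(1.377) = 1.39 dB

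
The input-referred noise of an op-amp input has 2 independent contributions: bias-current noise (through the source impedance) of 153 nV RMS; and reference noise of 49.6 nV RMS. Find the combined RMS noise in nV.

161 nV

Uncorrelated sources add in power (mean-square): V_tot = √(ΣV_i²)
V_tot = √[(1.53×10⁻⁷)² + (4.96×10⁻⁸)²] = 1.61×10⁻⁷ V = 161 nV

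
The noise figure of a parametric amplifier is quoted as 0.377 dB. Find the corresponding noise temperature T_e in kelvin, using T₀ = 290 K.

F = 10^(0.377/10) = 1.09069
T_e = (F − 1)·T₀ = (1.09069 − 1) × 290 = 26.3 K

26.3 K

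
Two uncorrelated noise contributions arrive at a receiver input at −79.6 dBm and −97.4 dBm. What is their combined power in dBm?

Convert to linear, add, convert back:
P₁ = 1.10×10⁻¹¹ W, P₂ = 1.82×10⁻¹³ W
P_tot = 1.11×10⁻¹¹ W → 10 log₁₀(P_tot / 10⁻³) = −79.5 dBm

−79.5 dBm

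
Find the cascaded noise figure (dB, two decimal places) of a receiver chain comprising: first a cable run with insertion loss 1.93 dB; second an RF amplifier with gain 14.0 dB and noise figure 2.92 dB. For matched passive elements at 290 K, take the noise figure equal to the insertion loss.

4.85 dB

Convert to linear (a loss of L dB is a gain of −L dB): F_i = 10^(NF_i/10), G_i = 10^(G_i,dB/10)
  Stage 1: F_1 = 10^(1.93/10) = 1.560, G_1 = 10^(−1.93/10) = 0.6412
  Stage 2: F_2 = 10^(2.92/10) = 1.959, G_2 = 10^(14.0/10) = 25.12
Friis cascade:
  F = 1.560 + (1.959 − 1)/0.6412 = 3.055
NF = 10 log₁₀(3.055) = 4.85 dB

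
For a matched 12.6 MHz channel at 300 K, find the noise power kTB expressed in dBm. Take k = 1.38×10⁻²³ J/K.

P_n = kTB = 1.38×10⁻²³ × 300 × 1.26×10⁷ = 5.22×10⁻¹⁴ W
In dBm: 10 log₁₀(5.22×10⁻¹⁴ / 10⁻³) = −102.8 dBm

−102.8 dBm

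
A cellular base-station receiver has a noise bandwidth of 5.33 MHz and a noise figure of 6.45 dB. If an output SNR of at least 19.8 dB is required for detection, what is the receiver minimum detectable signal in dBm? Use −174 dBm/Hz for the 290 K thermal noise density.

−80.5 dBm

Sensitivity = −174 + 10 log₁₀(B) + NF + SNR_min
= −174 + 67.27 + 6.45 + 19.8
= −80.48 dBm → −80.5 dBm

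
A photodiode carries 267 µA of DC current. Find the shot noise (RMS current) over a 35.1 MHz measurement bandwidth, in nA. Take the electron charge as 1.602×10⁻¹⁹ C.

54.8 nA

I_n = √(2qI·B)
2qI·B = 2 × 1.602×10⁻¹⁹ × 2.67×10⁻⁴ × 3.51×10⁷ = 3.00×10⁻¹⁵ A²
I_n = √(3.00×10⁻¹⁵) = 5.48×10⁻⁸ A = 54.8 nA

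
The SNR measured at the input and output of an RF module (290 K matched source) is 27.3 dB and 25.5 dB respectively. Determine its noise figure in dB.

NF (dB) = SNR_in(dB) − SNR_out(dB) when the source is at T₀
NF = 27.3 − 25.5 = 1.8 dB

1.8 dB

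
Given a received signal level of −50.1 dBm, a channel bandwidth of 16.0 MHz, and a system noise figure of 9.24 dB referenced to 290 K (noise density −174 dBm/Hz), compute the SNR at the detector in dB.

Noise floor: N = −174 + 10 log₁₀(B) + NF
10 log₁₀(1.60×10⁷) = 72.04 dB
N = −174 + 72.04 + 9.24 = −92.72 dBm
SNR = P_sig − N = −50.1 − (−92.72) = 42.62 dB → 42.6 dB

42.6 dB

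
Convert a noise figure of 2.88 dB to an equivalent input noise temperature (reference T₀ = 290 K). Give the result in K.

273 K

F = 10^(2.88/10) = 1.94089
T_e = (F − 1)·T₀ = (1.94089 − 1) × 290 = 273 K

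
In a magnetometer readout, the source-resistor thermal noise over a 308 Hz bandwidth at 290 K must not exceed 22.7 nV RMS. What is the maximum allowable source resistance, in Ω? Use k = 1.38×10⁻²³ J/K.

105 Ω

Johnson–Nyquist: V_n = √(4kTRB) ⇒ R = V_n² / (4kTB)
4kTB = 4 × 1.38×10⁻²³ × 290 × 3.08×10² = 4.93×10⁻¹⁸
R = (2.27×10⁻⁸)² / 4.93×10⁻¹⁸ = 1.05×10² Ω = 105 Ω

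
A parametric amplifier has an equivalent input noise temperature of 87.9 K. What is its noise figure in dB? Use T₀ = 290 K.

F = 1 + T_e/T₀ = 1 + 87.9/290 = 1.3031
NF = 10 log₁₀(1.3031) = 1.15 dB

1.15 dB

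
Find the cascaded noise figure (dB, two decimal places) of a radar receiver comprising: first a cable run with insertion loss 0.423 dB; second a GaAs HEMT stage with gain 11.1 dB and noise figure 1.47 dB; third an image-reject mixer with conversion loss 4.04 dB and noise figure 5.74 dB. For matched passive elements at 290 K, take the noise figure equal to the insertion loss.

Convert to linear (a loss of L dB is a gain of −L dB): F_i = 10^(NF_i/10), G_i = 10^(G_i,dB/10)
  Stage 1: F_1 = 10^(0.423/10) = 1.102, G_1 = 10^(−0.423/10) = 0.9072
  Stage 2: F_2 = 10^(1.47/10) = 1.403, G_2 = 10^(11.1/10) = 12.88
  Stage 3: F_3 = 10^(5.74/10) = 3.750, G_3 = 10^(−4.04/10) = 0.3945
Friis cascade:
  F = 1.102 + (1.403 − 1)/0.9072 + (3.750 − 1)/11.69 = 1.782
NF = 10 log₁₀(1.782) = 2.51 dB

2.51 dB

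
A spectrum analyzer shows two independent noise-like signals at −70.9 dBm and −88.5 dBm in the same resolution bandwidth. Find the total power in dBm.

Convert to linear, add, convert back:
P₁ = 8.13×10⁻¹¹ W, P₂ = 1.41×10⁻¹² W
P_tot = 8.27×10⁻¹¹ W → 10 log₁₀(P_tot / 10⁻³) = −70.8 dBm

−70.8 dBm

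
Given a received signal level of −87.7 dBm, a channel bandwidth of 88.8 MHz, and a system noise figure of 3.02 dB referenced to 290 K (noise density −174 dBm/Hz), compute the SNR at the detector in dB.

Noise floor: N = −174 + 10 log₁₀(B) + NF
10 log₁₀(8.88×10⁷) = 79.48 dB
N = −174 + 79.48 + 3.02 = −91.50 dBm
SNR = P_sig − N = −87.7 − (−91.50) = 3.80 dB → 3.8 dB

3.8 dB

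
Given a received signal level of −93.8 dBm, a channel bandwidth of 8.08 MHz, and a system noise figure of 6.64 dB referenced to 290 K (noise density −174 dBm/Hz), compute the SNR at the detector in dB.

4.5 dB

Noise floor: N = −174 + 10 log₁₀(B) + NF
10 log₁₀(8.08×10⁶) = 69.07 dB
N = −174 + 69.07 + 6.64 = −98.29 dBm
SNR = P_sig − N = −93.8 − (−98.29) = 4.49 dB → 4.5 dB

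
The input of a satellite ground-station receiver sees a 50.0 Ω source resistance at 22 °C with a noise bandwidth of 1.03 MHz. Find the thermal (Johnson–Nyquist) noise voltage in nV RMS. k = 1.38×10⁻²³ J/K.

T = 22 °C + 273.15 = 295.15 K
V_n = √(4kTRB)
4kTRB = 4 × 1.38×10⁻²³ × 295.15 × 5.00×10¹ × 1.03×10⁶ = 8.39×10⁻¹³ V²
V_n = √(8.39×10⁻¹³) = 9.16×10⁻⁷ V = 916 nV

916 nV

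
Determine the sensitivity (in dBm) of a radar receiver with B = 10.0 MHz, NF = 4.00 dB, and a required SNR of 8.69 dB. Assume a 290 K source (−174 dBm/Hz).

−91.3 dBm

Sensitivity = −174 + 10 log₁₀(B) + NF + SNR_min
= −174 + 70 + 4.00 + 8.69
= −91.31 dBm → −91.3 dBm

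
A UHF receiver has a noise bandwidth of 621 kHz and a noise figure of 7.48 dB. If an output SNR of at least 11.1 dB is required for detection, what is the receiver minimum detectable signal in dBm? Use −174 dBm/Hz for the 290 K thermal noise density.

Sensitivity = −174 + 10 log₁₀(B) + NF + SNR_min
= −174 + 57.93 + 7.48 + 11.1
= −97.49 dBm → −97.5 dBm

−97.5 dBm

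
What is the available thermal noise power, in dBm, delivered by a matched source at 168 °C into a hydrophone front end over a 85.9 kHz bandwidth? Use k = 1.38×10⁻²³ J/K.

−122.8 dBm

T = 168 °C + 273.15 = 441.15 K
P_n = kTB = 1.38×10⁻²³ × 441.15 × 8.59×10⁴ = 5.23×10⁻¹⁶ W
In dBm: 10 log₁₀(5.23×10⁻¹⁶ / 10⁻³) = −122.8 dBm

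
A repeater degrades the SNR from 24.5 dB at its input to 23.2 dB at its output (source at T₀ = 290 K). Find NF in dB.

NF (dB) = SNR_in(dB) − SNR_out(dB) when the source is at T₀
NF = 24.5 − 23.2 = 1.3 dB

1.3 dB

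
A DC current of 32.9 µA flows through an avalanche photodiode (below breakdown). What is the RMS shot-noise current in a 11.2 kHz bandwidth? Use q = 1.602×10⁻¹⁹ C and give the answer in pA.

I_n = √(2qI·B)
2qI·B = 2 × 1.602×10⁻¹⁹ × 3.29×10⁻⁵ × 1.12×10⁴ = 1.18×10⁻¹⁹ A²
I_n = √(1.18×10⁻¹⁹) = 3.44×10⁻¹⁰ A = 344 pA

344 pA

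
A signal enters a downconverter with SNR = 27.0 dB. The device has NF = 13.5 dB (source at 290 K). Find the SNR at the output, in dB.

13.5 dB

By definition F = SNR_in/SNR_out, so in dB: SNR_out = SNR_in − NF
SNR_out = 27.0 − 13.5 = 13.5 dB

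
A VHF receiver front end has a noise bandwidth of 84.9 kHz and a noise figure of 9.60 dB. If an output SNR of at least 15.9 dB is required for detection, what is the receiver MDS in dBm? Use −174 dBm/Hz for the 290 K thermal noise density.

Sensitivity = −174 + 10 log₁₀(B) + NF + SNR_min
= −174 + 49.29 + 9.60 + 15.9
= −99.21 dBm → −99.2 dBm

−99.2 dBm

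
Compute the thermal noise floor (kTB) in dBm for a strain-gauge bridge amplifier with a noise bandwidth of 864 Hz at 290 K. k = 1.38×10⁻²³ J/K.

P_n = kTB = 1.38×10⁻²³ × 290 × 8.64×10² = 3.46×10⁻¹⁸ W
In dBm: 10 log₁₀(3.46×10⁻¹⁸ / 10⁻³) = −144.6 dBm

−144.6 dBm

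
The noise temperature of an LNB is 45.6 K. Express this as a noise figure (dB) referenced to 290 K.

F = 1 + T_e/T₀ = 1 + 45.6/290 = 1.15724
NF = 10 log₁₀(1.15724) = 0.634 dB

0.634 dB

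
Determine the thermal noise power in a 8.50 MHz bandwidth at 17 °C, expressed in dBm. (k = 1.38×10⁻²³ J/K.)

−104.7 dBm

T = 17 °C + 273.15 = 290.15 K
P_n = kTB = 1.38×10⁻²³ × 290.15 × 8.50×10⁶ = 3.40×10⁻¹⁴ W
In dBm: 10 log₁₀(3.40×10⁻¹⁴ / 10⁻³) = −104.7 dBm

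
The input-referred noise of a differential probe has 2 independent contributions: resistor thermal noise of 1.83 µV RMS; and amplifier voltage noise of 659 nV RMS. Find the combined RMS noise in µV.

Uncorrelated sources add in power (mean-square): V_tot = √(ΣV_i²)
V_tot = √[(1.83×10⁻⁶)² + (6.59×10⁻⁷)²] = 1.95×10⁻⁶ V = 1.95 µV

1.95 µV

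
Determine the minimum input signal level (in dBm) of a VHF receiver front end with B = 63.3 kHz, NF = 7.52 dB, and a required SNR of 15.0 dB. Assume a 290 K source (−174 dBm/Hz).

−103.5 dBm

Sensitivity = −174 + 10 log₁₀(B) + NF + SNR_min
= −174 + 48.01 + 7.52 + 15.0
= −103.47 dBm → −103.5 dBm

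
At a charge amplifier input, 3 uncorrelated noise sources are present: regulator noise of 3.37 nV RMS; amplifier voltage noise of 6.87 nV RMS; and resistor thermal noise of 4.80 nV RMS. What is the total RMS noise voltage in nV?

Uncorrelated sources add in power (mean-square): V_tot = √(ΣV_i²)
V_tot = √[(3.37×10⁻⁹)² + (6.87×10⁻⁹)² + (4.80×10⁻⁹)²] = 9.03×10⁻⁹ V = 9.03 nV

9.03 nV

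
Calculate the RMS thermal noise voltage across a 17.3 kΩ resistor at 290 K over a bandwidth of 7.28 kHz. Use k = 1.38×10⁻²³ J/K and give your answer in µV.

V_n = √(4kTRB)
4kTRB = 4 × 1.38×10⁻²³ × 290 × 1.73×10⁴ × 7.28×10³ = 2.02×10⁻¹² V²
V_n = √(2.02×10⁻¹²) = 1.42×10⁻⁶ V = 1.42 µV

1.42 µV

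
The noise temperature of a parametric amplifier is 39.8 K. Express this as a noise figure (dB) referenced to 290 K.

F = 1 + T_e/T₀ = 1 + 39.8/290 = 1.13724
NF = 10 log₁₀(1.13724) = 0.559 dB

0.559 dB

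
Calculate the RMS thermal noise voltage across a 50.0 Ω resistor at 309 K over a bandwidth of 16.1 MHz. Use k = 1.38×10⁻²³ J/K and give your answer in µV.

3.71 µV

V_n = √(4kTRB)
4kTRB = 4 × 1.38×10⁻²³ × 309 × 5.00×10¹ × 1.61×10⁷ = 1.37×10⁻¹¹ V²
V_n = √(1.37×10⁻¹¹) = 3.71×10⁻⁶ V = 3.71 µV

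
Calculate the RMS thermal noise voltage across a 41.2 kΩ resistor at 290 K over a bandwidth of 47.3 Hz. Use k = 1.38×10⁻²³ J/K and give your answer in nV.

177 nV

V_n = √(4kTRB)
4kTRB = 4 × 1.38×10⁻²³ × 290 × 4.12×10⁴ × 4.73×10¹ = 3.12×10⁻¹⁴ V²
V_n = √(3.12×10⁻¹⁴) = 1.77×10⁻⁷ V = 177 nV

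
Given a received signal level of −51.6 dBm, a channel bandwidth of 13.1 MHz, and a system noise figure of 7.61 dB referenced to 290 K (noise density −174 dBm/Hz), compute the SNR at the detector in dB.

43.6 dB

Noise floor: N = −174 + 10 log₁₀(B) + NF
10 log₁₀(1.31×10⁷) = 71.17 dB
N = −174 + 71.17 + 7.61 = −95.22 dBm
SNR = P_sig − N = −51.6 − (−95.22) = 43.62 dB → 43.6 dB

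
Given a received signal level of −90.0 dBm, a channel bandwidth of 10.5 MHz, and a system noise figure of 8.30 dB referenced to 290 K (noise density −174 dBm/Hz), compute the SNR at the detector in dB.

Noise floor: N = −174 + 10 log₁₀(B) + NF
10 log₁₀(1.05×10⁷) = 70.21 dB
N = −174 + 70.21 + 8.30 = −95.49 dBm
SNR = P_sig − N = −90.0 − (−95.49) = 5.49 dB → 5.5 dB

5.5 dB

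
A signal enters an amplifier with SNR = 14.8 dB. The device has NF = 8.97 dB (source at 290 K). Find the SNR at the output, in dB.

By definition F = SNR_in/SNR_out, so in dB: SNR_out = SNR_in − NF
SNR_out = 14.8 − 8.97 = 5.83 dB

5.83 dB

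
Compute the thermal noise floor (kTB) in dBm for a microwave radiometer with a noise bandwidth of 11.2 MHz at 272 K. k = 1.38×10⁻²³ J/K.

−103.8 dBm

P_n = kTB = 1.38×10⁻²³ × 272 × 1.12×10⁷ = 4.20×10⁻¹⁴ W
In dBm: 10 log₁₀(4.20×10⁻¹⁴ / 10⁻³) = −103.8 dBm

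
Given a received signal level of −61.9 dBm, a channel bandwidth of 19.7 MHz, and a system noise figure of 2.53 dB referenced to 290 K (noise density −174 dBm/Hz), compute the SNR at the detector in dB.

36.6 dB

Noise floor: N = −174 + 10 log₁₀(B) + NF
10 log₁₀(1.97×10⁷) = 72.94 dB
N = −174 + 72.94 + 2.53 = −98.53 dBm
SNR = P_sig − N = −61.9 − (−98.53) = 36.63 dB → 36.6 dB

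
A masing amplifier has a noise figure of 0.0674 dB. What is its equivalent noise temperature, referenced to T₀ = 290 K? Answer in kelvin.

4.54 K

F = 10^(0.0674/10) = 1.01564
T_e = (F − 1)·T₀ = (1.01564 − 1) × 290 = 4.54 K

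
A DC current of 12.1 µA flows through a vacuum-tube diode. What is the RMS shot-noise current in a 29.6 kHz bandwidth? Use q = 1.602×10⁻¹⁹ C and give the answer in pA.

I_n = √(2qI·B)
2qI·B = 2 × 1.602×10⁻¹⁹ × 1.21×10⁻⁵ × 2.96×10⁴ = 1.15×10⁻¹⁹ A²
I_n = √(1.15×10⁻¹⁹) = 3.39×10⁻¹⁰ A = 339 pA

339 pA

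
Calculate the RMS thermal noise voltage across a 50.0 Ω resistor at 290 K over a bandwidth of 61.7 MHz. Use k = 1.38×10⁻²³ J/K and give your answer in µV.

7.03 µV

V_n = √(4kTRB)
4kTRB = 4 × 1.38×10⁻²³ × 290 × 5.00×10¹ × 6.17×10⁷ = 4.94×10⁻¹¹ V²
V_n = √(4.94×10⁻¹¹) = 7.03×10⁻⁶ V = 7.03 µV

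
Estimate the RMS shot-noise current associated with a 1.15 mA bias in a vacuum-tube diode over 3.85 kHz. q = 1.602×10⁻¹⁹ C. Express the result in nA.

1.19 nA

I_n = √(2qI·B)
2qI·B = 2 × 1.602×10⁻¹⁹ × 1.15×10⁻³ × 3.85×10³ = 1.42×10⁻¹⁸ A²
I_n = √(1.42×10⁻¹⁸) = 1.19×10⁻⁹ A = 1.19 nA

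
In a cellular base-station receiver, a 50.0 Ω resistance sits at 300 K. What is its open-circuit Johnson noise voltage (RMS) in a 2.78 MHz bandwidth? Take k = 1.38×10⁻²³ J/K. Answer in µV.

1.52 µV

V_n = √(4kTRB)
4kTRB = 4 × 1.38×10⁻²³ × 300 × 5.00×10¹ × 2.78×10⁶ = 2.30×10⁻¹² V²
V_n = √(2.30×10⁻¹²) = 1.52×10⁻⁶ V = 1.52 µV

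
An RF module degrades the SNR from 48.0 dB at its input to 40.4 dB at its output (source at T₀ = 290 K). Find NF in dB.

NF (dB) = SNR_in(dB) − SNR_out(dB) when the source is at T₀
NF = 48.0 − 40.4 = 7.6 dB

7.6 dB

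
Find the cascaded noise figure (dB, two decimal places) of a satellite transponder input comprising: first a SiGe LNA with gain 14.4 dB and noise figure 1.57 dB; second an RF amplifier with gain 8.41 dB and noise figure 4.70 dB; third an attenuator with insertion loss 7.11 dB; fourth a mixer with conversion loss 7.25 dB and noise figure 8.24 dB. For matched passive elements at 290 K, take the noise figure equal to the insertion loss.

Convert to linear (a loss of L dB is a gain of −L dB): F_i = 10^(NF_i/10), G_i = 10^(G_i,dB/10)
  Stage 1: F_1 = 10^(1.57/10) = 1.435, G_1 = 10^(14.4/10) = 27.54
  Stage 2: F_2 = 10^(4.70/10) = 2.951, G_2 = 10^(8.41/10) = 6.934
  Stage 3: F_3 = 10^(7.11/10) = 5.140, G_3 = 10^(−7.11/10) = 0.1945
  Stage 4: F_4 = 10^(8.24/10) = 6.668, G_4 = 10^(−7.25/10) = 0.1884
Friis cascade:
  F = 1.435 + (2.951 − 1)/27.54 + (5.140 − 1)/191.0 + (6.668 − 1)/37.15 = 1.681
NF = 10 log₁₀(1.681) = 2.25 dB

2.25 dB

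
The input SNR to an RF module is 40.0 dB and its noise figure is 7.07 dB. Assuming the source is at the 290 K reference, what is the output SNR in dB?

32.93 dB

By definition F = SNR_in/SNR_out, so in dB: SNR_out = SNR_in − NF
SNR_out = 40.0 − 7.07 = 32.93 dB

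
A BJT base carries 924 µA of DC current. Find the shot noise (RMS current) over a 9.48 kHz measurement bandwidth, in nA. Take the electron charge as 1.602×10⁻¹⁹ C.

I_n = √(2qI·B)
2qI·B = 2 × 1.602×10⁻¹⁹ × 9.24×10⁻⁴ × 9.48×10³ = 2.81×10⁻¹⁸ A²
I_n = √(2.81×10⁻¹⁸) = 1.68×10⁻⁹ A = 1.68 nA

1.68 nA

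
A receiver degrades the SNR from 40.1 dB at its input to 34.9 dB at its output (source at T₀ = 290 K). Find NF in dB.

5.2 dB

NF (dB) = SNR_in(dB) − SNR_out(dB) when the source is at T₀
NF = 40.1 − 34.9 = 5.2 dB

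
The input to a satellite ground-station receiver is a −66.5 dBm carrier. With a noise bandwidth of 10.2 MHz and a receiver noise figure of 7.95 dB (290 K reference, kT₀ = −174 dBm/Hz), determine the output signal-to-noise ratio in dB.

29.5 dB

Noise floor: N = −174 + 10 log₁₀(B) + NF
10 log₁₀(1.02×10⁷) = 70.09 dB
N = −174 + 70.09 + 7.95 = −95.96 dBm
SNR = P_sig − N = −66.5 − (−95.96) = 29.46 dB → 29.5 dB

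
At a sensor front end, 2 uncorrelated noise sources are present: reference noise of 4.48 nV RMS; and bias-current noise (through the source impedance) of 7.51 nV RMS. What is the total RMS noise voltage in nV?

Uncorrelated sources add in power (mean-square): V_tot = √(ΣV_i²)
V_tot = √[(4.48×10⁻⁹)² + (7.51×10⁻⁹)²] = 8.74×10⁻⁹ V = 8.74 nV

8.74 nV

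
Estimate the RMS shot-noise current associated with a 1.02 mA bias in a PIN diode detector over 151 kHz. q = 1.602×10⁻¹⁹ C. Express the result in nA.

7.02 nA

I_n = √(2qI·B)
2qI·B = 2 × 1.602×10⁻¹⁹ × 1.02×10⁻³ × 1.51×10⁵ = 4.93×10⁻¹⁷ A²
I_n = √(4.93×10⁻¹⁷) = 7.02×10⁻⁹ A = 7.02 nA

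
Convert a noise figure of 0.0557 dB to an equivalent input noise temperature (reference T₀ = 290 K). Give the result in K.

3.74 K

F = 10^(0.0557/10) = 1.01291
T_e = (F − 1)·T₀ = (1.01291 − 1) × 290 = 3.74 K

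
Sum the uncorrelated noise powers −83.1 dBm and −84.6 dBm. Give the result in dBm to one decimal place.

Convert to linear, add, convert back:
P₁ = 4.90×10⁻¹² W, P₂ = 3.47×10⁻¹² W
P_tot = 8.37×10⁻¹² W → 10 log₁₀(P_tot / 10⁻³) = −80.8 dBm

−80.8 dBm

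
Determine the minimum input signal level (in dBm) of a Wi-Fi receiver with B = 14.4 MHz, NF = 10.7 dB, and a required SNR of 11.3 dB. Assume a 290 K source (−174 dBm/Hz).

Sensitivity = −174 + 10 log₁₀(B) + NF + SNR_min
= −174 + 71.58 + 10.7 + 11.3
= −80.42 dBm → −80.4 dBm

−80.4 dBm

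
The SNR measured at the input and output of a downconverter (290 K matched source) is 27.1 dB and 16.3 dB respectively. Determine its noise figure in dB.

NF (dB) = SNR_in(dB) − SNR_out(dB) when the source is at T₀
NF = 27.1 − 16.3 = 10.8 dB

10.8 dB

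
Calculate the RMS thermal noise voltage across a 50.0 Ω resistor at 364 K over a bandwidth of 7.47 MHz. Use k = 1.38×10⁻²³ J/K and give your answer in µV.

2.74 µV

V_n = √(4kTRB)
4kTRB = 4 × 1.38×10⁻²³ × 364 × 5.00×10¹ × 7.47×10⁶ = 7.50×10⁻¹² V²
V_n = √(7.50×10⁻¹²) = 2.74×10⁻⁶ V = 2.74 µV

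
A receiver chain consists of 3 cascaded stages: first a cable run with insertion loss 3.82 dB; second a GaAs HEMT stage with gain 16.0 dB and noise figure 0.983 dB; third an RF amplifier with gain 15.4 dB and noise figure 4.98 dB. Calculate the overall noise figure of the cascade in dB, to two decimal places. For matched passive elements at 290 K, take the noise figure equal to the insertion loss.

Convert to linear (a loss of L dB is a gain of −L dB): F_i = 10^(NF_i/10), G_i = 10^(G_i,dB/10)
  Stage 1: F_1 = 10^(3.82/10) = 2.410, G_1 = 10^(−3.82/10) = 0.4150
  Stage 2: F_2 = 10^(0.983/10) = 1.254, G_2 = 10^(16.0/10) = 39.81
  Stage 3: F_3 = 10^(4.98/10) = 3.148, G_3 = 10^(15.4/10) = 34.67
Friis cascade:
  F = 2.410 + (1.254 − 1)/0.4150 + (3.148 − 1)/16.52 = 3.152
NF = 10 log₁₀(3.152) = 4.99 dB

4.99 dB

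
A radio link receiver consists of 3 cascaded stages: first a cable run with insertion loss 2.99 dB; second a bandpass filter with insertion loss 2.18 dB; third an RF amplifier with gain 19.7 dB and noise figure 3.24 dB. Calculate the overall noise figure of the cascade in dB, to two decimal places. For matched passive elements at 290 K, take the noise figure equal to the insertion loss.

8.41 dB

Convert to linear (a loss of L dB is a gain of −L dB): F_i = 10^(NF_i/10), G_i = 10^(G_i,dB/10)
  Stage 1: F_1 = 10^(2.99/10) = 1.991, G_1 = 10^(−2.99/10) = 0.5023
  Stage 2: F_2 = 10^(2.18/10) = 1.652, G_2 = 10^(−2.18/10) = 0.6053
  Stage 3: F_3 = 10^(3.24/10) = 2.109, G_3 = 10^(19.7/10) = 93.33
Friis cascade:
  F = 1.991 + (1.652 − 1)/0.5023 + (2.109 − 1)/0.3041 = 6.934
NF = 10 log₁₀(6.934) = 8.41 dB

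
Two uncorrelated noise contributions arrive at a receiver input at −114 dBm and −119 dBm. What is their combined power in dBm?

Convert to linear, add, convert back:
P₁ = 3.98×10⁻¹⁵ W, P₂ = 1.26×10⁻¹⁵ W
P_tot = 5.24×10⁻¹⁵ W → 10 log₁₀(P_tot / 10⁻³) = −112.8 dBm

−112.8 dBm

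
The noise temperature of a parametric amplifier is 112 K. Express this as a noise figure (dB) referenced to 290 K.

1.42 dB

F = 1 + T_e/T₀ = 1 + 112/290 = 1.38621
NF = 10 log₁₀(1.38621) = 1.42 dB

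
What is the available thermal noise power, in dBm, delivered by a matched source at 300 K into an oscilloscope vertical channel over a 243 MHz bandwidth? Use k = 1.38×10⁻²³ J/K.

P_n = kTB = 1.38×10⁻²³ × 300 × 2.43×10⁸ = 1.01×10⁻¹² W
In dBm: 10 log₁₀(1.01×10⁻¹² / 10⁻³) = −90.0 dBm

−90.0 dBm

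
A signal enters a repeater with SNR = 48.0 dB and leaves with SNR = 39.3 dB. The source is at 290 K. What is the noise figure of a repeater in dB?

8.7 dB

NF (dB) = SNR_in(dB) − SNR_out(dB) when the source is at T₀
NF = 48.0 − 39.3 = 8.7 dB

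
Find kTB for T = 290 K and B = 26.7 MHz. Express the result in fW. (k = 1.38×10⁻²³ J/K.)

P_n = kTB = 1.38×10⁻²³ × 290 × 2.67×10⁷ = 1.07×10⁻¹³ W = 107 fW

107 fW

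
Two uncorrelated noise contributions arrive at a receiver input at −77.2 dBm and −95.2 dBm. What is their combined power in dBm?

−77.1 dBm

Convert to linear, add, convert back:
P₁ = 1.91×10⁻¹¹ W, P₂ = 3.02×10⁻¹³ W
P_tot = 1.94×10⁻¹¹ W → 10 log₁₀(P_tot / 10⁻³) = −77.1 dBm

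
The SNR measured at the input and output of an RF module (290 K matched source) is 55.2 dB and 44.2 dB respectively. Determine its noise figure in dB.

11.0 dB

NF (dB) = SNR_in(dB) − SNR_out(dB) when the source is at T₀
NF = 55.2 − 44.2 = 11.0 dB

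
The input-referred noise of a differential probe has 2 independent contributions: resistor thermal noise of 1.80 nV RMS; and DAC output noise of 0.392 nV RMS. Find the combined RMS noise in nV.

Uncorrelated sources add in power (mean-square): V_tot = √(ΣV_i²)
V_tot = √[(1.80×10⁻⁹)² + (3.92×10⁻¹⁰)²] = 1.84×10⁻⁹ V = 1.84 nV

1.84 nV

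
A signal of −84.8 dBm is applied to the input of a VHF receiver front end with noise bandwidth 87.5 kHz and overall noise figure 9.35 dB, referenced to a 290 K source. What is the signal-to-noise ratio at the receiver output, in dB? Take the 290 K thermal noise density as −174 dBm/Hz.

30.4 dB

Noise floor: N = −174 + 10 log₁₀(B) + NF
10 log₁₀(8.75×10⁴) = 49.42 dB
N = −174 + 49.42 + 9.35 = −115.23 dBm
SNR = P_sig − N = −84.8 − (−115.23) = 30.43 dB → 30.4 dB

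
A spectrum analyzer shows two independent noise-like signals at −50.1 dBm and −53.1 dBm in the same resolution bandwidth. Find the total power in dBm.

Convert to linear, add, convert back:
P₁ = 9.77×10⁻⁹ W, P₂ = 4.90×10⁻⁹ W
P_tot = 1.47×10⁻⁸ W → 10 log₁₀(P_tot / 10⁻³) = −48.3 dBm

−48.3 dBm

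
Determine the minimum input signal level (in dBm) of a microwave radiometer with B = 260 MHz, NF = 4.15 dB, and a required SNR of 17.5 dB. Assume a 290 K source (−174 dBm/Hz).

Sensitivity = −174 + 10 log₁₀(B) + NF + SNR_min
= −174 + 84.15 + 4.15 + 17.5
= −68.20 dBm → −68.2 dBm

−68.2 dBm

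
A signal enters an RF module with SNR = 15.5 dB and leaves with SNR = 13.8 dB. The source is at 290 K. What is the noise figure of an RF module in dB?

1.7 dB

NF (dB) = SNR_in(dB) − SNR_out(dB) when the source is at T₀
NF = 15.5 − 13.8 = 1.7 dB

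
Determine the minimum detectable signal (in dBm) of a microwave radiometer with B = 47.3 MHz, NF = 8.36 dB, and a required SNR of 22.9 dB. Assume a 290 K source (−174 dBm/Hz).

Sensitivity = −174 + 10 log₁₀(B) + NF + SNR_min
= −174 + 76.75 + 8.36 + 22.9
= −65.99 dBm → −66.0 dBm

−66.0 dBm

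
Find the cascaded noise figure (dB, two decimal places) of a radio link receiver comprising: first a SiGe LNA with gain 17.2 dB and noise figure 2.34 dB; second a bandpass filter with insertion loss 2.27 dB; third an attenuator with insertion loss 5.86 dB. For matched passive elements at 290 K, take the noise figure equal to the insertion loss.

Convert to linear (a loss of L dB is a gain of −L dB): F_i = 10^(NF_i/10), G_i = 10^(G_i,dB/10)
  Stage 1: F_1 = 10^(2.34/10) = 1.714, G_1 = 10^(17.2/10) = 52.48
  Stage 2: F_2 = 10^(2.27/10) = 1.687, G_2 = 10^(−2.27/10) = 0.5929
  Stage 3: F_3 = 10^(5.86/10) = 3.855, G_3 = 10^(−5.86/10) = 0.2594
Friis cascade:
  F = 1.714 + (1.687 − 1)/52.48 + (3.855 − 1)/31.12 = 1.819
NF = 10 log₁₀(1.819) = 2.60 dB

2.60 dB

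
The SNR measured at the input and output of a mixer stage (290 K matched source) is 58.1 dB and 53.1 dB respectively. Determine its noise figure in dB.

5.0 dB

NF (dB) = SNR_in(dB) − SNR_out(dB) when the source is at T₀
NF = 58.1 − 53.1 = 5.0 dB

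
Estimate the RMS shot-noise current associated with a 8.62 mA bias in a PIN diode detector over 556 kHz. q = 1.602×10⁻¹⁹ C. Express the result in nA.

39.2 nA

I_n = √(2qI·B)
2qI·B = 2 × 1.602×10⁻¹⁹ × 8.62×10⁻³ × 5.56×10⁵ = 1.54×10⁻¹⁵ A²
I_n = √(1.54×10⁻¹⁵) = 3.92×10⁻⁸ A = 39.2 nA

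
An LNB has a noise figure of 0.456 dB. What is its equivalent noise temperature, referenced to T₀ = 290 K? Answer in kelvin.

32.1 K

F = 10^(0.456/10) = 1.11071
T_e = (F − 1)·T₀ = (1.11071 − 1) × 290 = 32.1 K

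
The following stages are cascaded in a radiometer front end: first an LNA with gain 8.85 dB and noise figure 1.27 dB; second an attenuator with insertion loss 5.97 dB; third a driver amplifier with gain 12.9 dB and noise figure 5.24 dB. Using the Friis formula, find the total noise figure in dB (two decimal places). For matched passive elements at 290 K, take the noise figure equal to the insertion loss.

4.67 dB

Convert to linear (a loss of L dB is a gain of −L dB): F_i = 10^(NF_i/10), G_i = 10^(G_i,dB/10)
  Stage 1: F_1 = 10^(1.27/10) = 1.340, G_1 = 10^(8.85/10) = 7.674
  Stage 2: F_2 = 10^(5.97/10) = 3.954, G_2 = 10^(−5.97/10) = 0.2529
  Stage 3: F_3 = 10^(5.24/10) = 3.342, G_3 = 10^(12.9/10) = 19.50
Friis cascade:
  F = 1.340 + (3.954 − 1)/7.674 + (3.342 − 1)/1.941 = 2.931
NF = 10 log₁₀(2.931) = 4.67 dB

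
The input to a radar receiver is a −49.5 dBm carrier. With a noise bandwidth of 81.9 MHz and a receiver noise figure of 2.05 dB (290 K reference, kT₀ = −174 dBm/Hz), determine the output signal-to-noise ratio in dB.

Noise floor: N = −174 + 10 log₁₀(B) + NF
10 log₁₀(8.19×10⁷) = 79.13 dB
N = −174 + 79.13 + 2.05 = −92.82 dBm
SNR = P_sig − N = −49.5 − (−92.82) = 43.32 dB → 43.3 dB

43.3 dB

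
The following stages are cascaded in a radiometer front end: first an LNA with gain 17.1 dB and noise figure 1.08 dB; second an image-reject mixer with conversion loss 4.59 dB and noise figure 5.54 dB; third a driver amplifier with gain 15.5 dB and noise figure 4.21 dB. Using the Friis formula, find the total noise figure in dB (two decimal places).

1.54 dB

Convert to linear (a loss of L dB is a gain of −L dB): F_i = 10^(NF_i/10), G_i = 10^(G_i,dB/10)
  Stage 1: F_1 = 10^(1.08/10) = 1.282, G_1 = 10^(17.1/10) = 51.29
  Stage 2: F_2 = 10^(5.54/10) = 3.581, G_2 = 10^(−4.59/10) = 0.3475
  Stage 3: F_3 = 10^(4.21/10) = 2.636, G_3 = 10^(15.5/10) = 35.48
Friis cascade:
  F = 1.282 + (3.581 − 1)/51.29 + (2.636 − 1)/17.82 = 1.424
NF = 10 log₁₀(1.424) = 1.54 dB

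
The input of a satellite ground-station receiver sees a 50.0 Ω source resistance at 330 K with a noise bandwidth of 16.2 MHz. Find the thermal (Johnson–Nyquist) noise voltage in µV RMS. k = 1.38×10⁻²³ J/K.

V_n = √(4kTRB)
4kTRB = 4 × 1.38×10⁻²³ × 330 × 5.00×10¹ × 1.62×10⁷ = 1.48×10⁻¹¹ V²
V_n = √(1.48×10⁻¹¹) = 3.84×10⁻⁶ V = 3.84 µV

3.84 µV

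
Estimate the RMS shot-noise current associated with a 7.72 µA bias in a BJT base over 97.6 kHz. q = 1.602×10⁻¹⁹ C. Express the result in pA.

491 pA

I_n = √(2qI·B)
2qI·B = 2 × 1.602×10⁻¹⁹ × 7.72×10⁻⁶ × 9.76×10⁴ = 2.41×10⁻¹⁹ A²
I_n = √(2.41×10⁻¹⁹) = 4.91×10⁻¹⁰ A = 491 pA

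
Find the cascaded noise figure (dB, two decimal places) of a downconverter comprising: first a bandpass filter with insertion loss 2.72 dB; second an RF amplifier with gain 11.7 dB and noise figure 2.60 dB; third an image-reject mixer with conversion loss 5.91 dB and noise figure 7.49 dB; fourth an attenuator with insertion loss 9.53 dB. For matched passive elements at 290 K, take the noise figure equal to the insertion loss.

8.99 dB

Convert to linear (a loss of L dB is a gain of −L dB): F_i = 10^(NF_i/10), G_i = 10^(G_i,dB/10)
  Stage 1: F_1 = 10^(2.72/10) = 1.871, G_1 = 10^(−2.72/10) = 0.5346
  Stage 2: F_2 = 10^(2.60/10) = 1.820, G_2 = 10^(11.7/10) = 14.79
  Stage 3: F_3 = 10^(7.49/10) = 5.610, G_3 = 10^(−5.91/10) = 0.2564
  Stage 4: F_4 = 10^(9.53/10) = 8.974, G_4 = 10^(−9.53/10) = 0.1114
Friis cascade:
  F = 1.871 + (1.820 − 1)/0.5346 + (5.610 − 1)/7.907 + (8.974 − 1)/2.028 = 7.920
NF = 10 log₁₀(7.920) = 8.99 dB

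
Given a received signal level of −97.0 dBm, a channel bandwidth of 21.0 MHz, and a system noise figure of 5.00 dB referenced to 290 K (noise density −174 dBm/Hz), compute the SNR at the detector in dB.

Noise floor: N = −174 + 10 log₁₀(B) + NF
10 log₁₀(2.10×10⁷) = 73.22 dB
N = −174 + 73.22 + 5.00 = −95.78 dBm
SNR = P_sig − N = −97.0 − (−95.78) = −1.22 dB → −1.2 dB

−1.2 dB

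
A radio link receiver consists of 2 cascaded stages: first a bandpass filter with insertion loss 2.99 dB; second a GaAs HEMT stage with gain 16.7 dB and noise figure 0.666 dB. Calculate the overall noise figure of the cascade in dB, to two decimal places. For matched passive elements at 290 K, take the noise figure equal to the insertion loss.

3.66 dB

Convert to linear (a loss of L dB is a gain of −L dB): F_i = 10^(NF_i/10), G_i = 10^(G_i,dB/10)
  Stage 1: F_1 = 10^(2.99/10) = 1.991, G_1 = 10^(−2.99/10) = 0.5023
  Stage 2: F_2 = 10^(0.666/10) = 1.166, G_2 = 10^(16.7/10) = 46.77
Friis cascade:
  F = 1.991 + (1.166 − 1)/0.5023 = 2.321
NF = 10 log₁₀(2.321) = 3.66 dB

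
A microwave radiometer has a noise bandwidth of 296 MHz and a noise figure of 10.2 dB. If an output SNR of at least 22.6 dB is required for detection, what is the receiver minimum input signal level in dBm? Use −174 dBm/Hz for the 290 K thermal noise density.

Sensitivity = −174 + 10 log₁₀(B) + NF + SNR_min
= −174 + 84.71 + 10.2 + 22.6
= −56.49 dBm → −56.5 dBm

−56.5 dBm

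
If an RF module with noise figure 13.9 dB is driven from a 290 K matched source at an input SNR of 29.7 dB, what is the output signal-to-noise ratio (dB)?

15.8 dB

By definition F = SNR_in/SNR_out, so in dB: SNR_out = SNR_in − NF
SNR_out = 29.7 − 13.9 = 15.8 dB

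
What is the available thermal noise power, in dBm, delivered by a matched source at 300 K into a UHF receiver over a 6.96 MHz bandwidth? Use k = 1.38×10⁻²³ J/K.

−105.4 dBm

P_n = kTB = 1.38×10⁻²³ × 300 × 6.96×10⁶ = 2.88×10⁻¹⁴ W
In dBm: 10 log₁₀(2.88×10⁻¹⁴ / 10⁻³) = −105.4 dBm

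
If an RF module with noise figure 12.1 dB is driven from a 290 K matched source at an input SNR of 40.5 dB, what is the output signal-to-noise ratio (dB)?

By definition F = SNR_in/SNR_out, so in dB: SNR_out = SNR_in − NF
SNR_out = 40.5 − 12.1 = 28.4 dB

28.4 dB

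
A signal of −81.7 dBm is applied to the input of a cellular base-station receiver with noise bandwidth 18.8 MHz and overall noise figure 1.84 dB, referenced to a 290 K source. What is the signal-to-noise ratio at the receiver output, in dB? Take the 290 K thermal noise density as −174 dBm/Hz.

Noise floor: N = −174 + 10 log₁₀(B) + NF
10 log₁₀(1.88×10⁷) = 72.74 dB
N = −174 + 72.74 + 1.84 = −99.42 dBm
SNR = P_sig − N = −81.7 − (−99.42) = 17.72 dB → 17.7 dB

17.7 dB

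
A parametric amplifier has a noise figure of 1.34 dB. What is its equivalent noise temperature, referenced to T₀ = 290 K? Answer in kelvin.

105 K

F = 10^(1.34/10) = 1.36144
T_e = (F − 1)·T₀ = (1.36144 − 1) × 290 = 105 K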